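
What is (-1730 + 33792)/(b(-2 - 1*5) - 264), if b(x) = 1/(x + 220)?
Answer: -6829206/56231 ≈ -121.45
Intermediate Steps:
b(x) = 1/(220 + x)
(-1730 + 33792)/(b(-2 - 1*5) - 264) = (-1730 + 33792)/(1/(220 + (-2 - 1*5)) - 264) = 32062/(1/(220 + (-2 - 5)) - 264) = 32062/(1/(220 - 7) - 264) = 32062/(1/213 - 264) = 32062/(-56231/213) = 32062*(-213/56231) = -6829206/56231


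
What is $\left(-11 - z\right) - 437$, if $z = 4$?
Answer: $-452$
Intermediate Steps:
$\left(-11 - z\right) - 437 = \left(-11 - 4\right) - 437 = -15 - 437 = -452$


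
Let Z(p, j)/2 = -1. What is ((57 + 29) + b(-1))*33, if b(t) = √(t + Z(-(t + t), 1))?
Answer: 2838 + 33*I*√3 ≈ 2838.0 + 57.158*I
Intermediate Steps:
Z(p, j) = -2 (Z(p, j) = 2*(-1) = -2)
b(t) = √(-2 + t) (b(t) = √(t - 2) = √(-2 + t))
((57 + 29) + b(-1))*33 = ((57 + 29) + √(-2 - 1))*33 = (86 + √(-3))*33 = (86 + I*√3)*33 = 2838 + 33*I*√3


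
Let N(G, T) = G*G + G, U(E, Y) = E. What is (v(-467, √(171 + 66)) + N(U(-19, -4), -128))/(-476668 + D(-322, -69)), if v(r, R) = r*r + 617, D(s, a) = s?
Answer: -109524/238495 ≈ -0.45923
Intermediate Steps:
v(r, R) = 617 + r² (v(r, R) = r² + 617 = 617 + r²)
N(G, T) = G + G² (N(G, T) = G² + G = G + G²)
(v(-467, √(171 + 66)) + N(U(-19, -4), -128))/(-476668 + D(-322, -69)) = ((617 + (-467)²) - 19*(1 - 19))/(-476668 - 322) = ((617 + 218089) - 19*(-18))/(-476990) = (218706 + 342)*(-1/476990) = 219048*(-1/476990) = -109524/238495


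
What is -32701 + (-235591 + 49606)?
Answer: -218686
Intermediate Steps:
-32701 + (-235591 + 49606) = -32701 - 185985 = -218686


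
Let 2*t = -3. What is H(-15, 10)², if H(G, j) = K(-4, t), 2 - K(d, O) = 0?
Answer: 4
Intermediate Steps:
t = -3/2 (t = (½)*(-3) = -3/2 ≈ -1.5000)
K(d, O) = 2 (K(d, O) = 2 - 1*0 = 2 + 0 = 2)
H(G, j) = 2
H(-15, 10)² = 2² = 4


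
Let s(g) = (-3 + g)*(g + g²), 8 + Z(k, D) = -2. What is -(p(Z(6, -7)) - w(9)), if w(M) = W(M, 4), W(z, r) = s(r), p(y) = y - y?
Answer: 20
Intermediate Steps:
Z(k, D) = -10 (Z(k, D) = -8 - 2 = -10)
p(y) = 0
W(z, r) = r*(-3 + r² - 2*r)
w(M) = 20 (w(M) = 4*(-3 + 4² - 2*4) = 4*(-3 + 16 - 8) = 4*5 = 20)
-(p(Z(6, -7)) - w(9)) = -(0 - 1*20) = -(0 - 20) = -1*(-20) = 20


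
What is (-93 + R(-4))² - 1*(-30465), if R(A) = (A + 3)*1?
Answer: 39301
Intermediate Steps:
R(A) = 3 + A (R(A) = (3 + A)*1 = 3 + A)
(-93 + R(-4))² - 1*(-30465) = (-93 + (3 - 4))² - 1*(-30465) = (-93 - 1)² + 30465 = (-94)² + 30465 = 8836 + 30465 = 39301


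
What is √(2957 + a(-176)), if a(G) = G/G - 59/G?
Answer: √5727337/44 ≈ 54.391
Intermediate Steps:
a(G) = 1 - 59/G
√(2957 + a(-176)) = √(2957 + (-59 - 176)/(-176)) = √(2957 - 1/176*(-235)) = √(2957 + 235/176) = √(520667/176) = √5727337/44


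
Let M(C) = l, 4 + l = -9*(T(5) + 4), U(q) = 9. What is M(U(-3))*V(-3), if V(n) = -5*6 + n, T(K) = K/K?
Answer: 1617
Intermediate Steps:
T(K) = 1
V(n) = -30 + n
l = -49 (l = -4 - 9*(1 + 4) = -4 - 9*5 = -4 - 45 = -49)
M(C) = -49
M(U(-3))*V(-3) = -49*(-30 - 3) = -49*(-33) = 1617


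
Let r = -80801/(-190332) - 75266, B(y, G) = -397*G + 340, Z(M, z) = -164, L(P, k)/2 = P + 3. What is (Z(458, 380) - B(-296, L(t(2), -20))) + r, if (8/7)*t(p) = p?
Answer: -806090453/11196 ≈ -71998.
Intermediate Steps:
t(p) = 7*p/8
L(P, k) = 6 + 2*P (L(P, k) = 2*(P + 3) = 2*(3 + P) = 6 + 2*P)
B(y, G) = 340 - 397*G
r = -842673383/11196 (r = -80801*(-1/190332) - 75266 = 4753/11196 - 75266 = -842673383/11196 ≈ -75266.)
(Z(458, 380) - B(-296, L(t(2), -20))) + r = (-164 - (340 - 397*(6 + 2*((7/8)*2)))) - 842673383/11196 = (-164 - (340 - 397*(6 + 2*(7/4)))) - 842673383/11196 = (-164 - (340 - 397*(6 + 7/2))) - 842673383/11196 = (-164 - (340 - 397*19/2)) - 842673383/11196 = (-164 - (340 - 7543/2)) - 842673383/11196 = (-164 - 1*(-6863/2)) - 842673383/11196 = (-164 + 6863/2) - 842673383/11196 = 6535/2 - 842673383/11196 = -806090453/11196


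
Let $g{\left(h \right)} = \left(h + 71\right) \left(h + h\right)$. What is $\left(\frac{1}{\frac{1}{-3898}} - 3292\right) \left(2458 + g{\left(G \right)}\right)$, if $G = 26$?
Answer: $-53939380$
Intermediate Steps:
$g{\left(h \right)} = 2 h \left(71 + h\right)$ ($g{\left(h \right)} = \left(71 + h\right) 2 h = 2 h \left(71 + h\right)$)
$\left(\frac{1}{\frac{1}{-3898}} - 3292\right) \left(2458 + g{\left(G \right)}\right) = \left(\frac{1}{\frac{1}{-3898}} - 3292\right) \left(2458 + 2 \cdot 26 \left(71 + 26\right)\right) = \left(\frac{1}{- \frac{1}{3898}} - 3292\right) \left(2458 + 2 \cdot 26 \cdot 97\right) = \left(-3898 - 3292\right) \left(2458 + 5044\right) = \left(-7190\right) 7502 = -53939380$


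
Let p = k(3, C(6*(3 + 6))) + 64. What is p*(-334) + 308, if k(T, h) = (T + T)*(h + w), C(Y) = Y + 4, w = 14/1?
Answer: -165356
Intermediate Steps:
w = 14 (w = 14*1 = 14)
C(Y) = 4 + Y
k(T, h) = 2*T*(14 + h) (k(T, h) = (T + T)*(h + 14) = (2*T)*(14 + h) = 2*T*(14 + h))
p = 496 (p = 2*3*(14 + (4 + 6*(3 + 6))) + 64 = 2*3*(14 + (4 + 6*9)) + 64 = 2*3*(14 + (4 + 54)) + 64 = 2*3*(14 + 58) + 64 = 2*3*72 + 64 = 432 + 64 = 496)
p*(-334) + 308 = 496*(-334) + 308 = -165664 + 308 = -165356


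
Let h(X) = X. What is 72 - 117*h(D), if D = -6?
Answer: 774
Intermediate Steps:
72 - 117*h(D) = 72 - 117*(-6) = 72 + 702 = 774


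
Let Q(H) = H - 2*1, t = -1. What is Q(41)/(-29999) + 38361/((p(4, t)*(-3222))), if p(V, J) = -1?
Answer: 383555327/32218926 ≈ 11.905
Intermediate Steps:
Q(H) = -2 + H (Q(H) = H - 2 = -2 + H)
Q(41)/(-29999) + 38361/((p(4, t)*(-3222))) = (-2 + 41)/(-29999) + 38361/((-1*(-3222))) = 39*(-1/29999) + 38361/3222 = -39/29999 + 38361*(1/3222) = -39/29999 + 12787/1074 = 383555327/32218926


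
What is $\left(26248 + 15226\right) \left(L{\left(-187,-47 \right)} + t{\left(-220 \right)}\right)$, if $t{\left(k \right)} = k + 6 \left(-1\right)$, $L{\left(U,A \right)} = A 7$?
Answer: $-23018070$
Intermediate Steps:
$L{\left(U,A \right)} = 7 A$
$t{\left(k \right)} = -6 + k$ ($t{\left(k \right)} = k - 6 = -6 + k$)
$\left(26248 + 15226\right) \left(L{\left(-187,-47 \right)} + t{\left(-220 \right)}\right) = \left(26248 + 15226\right) \left(7 \left(-47\right) - 226\right) = 41474 \left(-329 - 226\right) = 41474 \left(-555\right) = -23018070$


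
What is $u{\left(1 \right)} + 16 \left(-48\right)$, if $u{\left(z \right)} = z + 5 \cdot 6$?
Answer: $-737$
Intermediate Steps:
$u{\left(z \right)} = 30 + z$ ($u{\left(z \right)} = z + 30 = 30 + z$)
$u{\left(1 \right)} + 16 \left(-48\right) = \left(30 + 1\right) + 16 \left(-48\right) = 31 - 768 = -737$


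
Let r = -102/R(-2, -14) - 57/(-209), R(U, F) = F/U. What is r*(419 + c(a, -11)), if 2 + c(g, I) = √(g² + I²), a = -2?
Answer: -459117/77 - 5505*√5/77 ≈ -6122.4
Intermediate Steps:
c(g, I) = -2 + √(I² + g²) (c(g, I) = -2 + √(g² + I²) = -2 + √(I² + g²))
r = -1101/77 (r = -102/((-14/(-2))) - 57/(-209) = -102/((-14*(-½))) - 57*(-1/209) = -102/7 + 3/11 = -1101/77 ≈ -14.299)
r*(419 + c(a, -11)) = -1101*(419 + (-2 + √((-11)² + (-2)²)))/77 = -1101*(419 + (-2 + √(121 + 4)))/77 = -1101*(419 + (-2 + √125))/77 = -1101*(419 + (-2 + 5*√5))/77 = -1101*(417 + 5*√5)/77 = -459117/77 - 5505*√5/77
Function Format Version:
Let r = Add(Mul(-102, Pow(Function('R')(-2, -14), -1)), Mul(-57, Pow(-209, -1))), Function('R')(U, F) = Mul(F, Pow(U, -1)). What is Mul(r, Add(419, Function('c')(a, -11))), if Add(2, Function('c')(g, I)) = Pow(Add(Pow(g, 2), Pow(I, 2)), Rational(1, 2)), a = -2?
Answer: Add(Rational(-459117, 77), Mul(Rational(-5505, 77), Pow(5, Rational(1, 2)))) ≈ -6122.4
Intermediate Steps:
Function('c')(g, I) = Add(-2, Pow(Add(Pow(I, 2), Pow(g, 2)), Rational(1, 2))) (Function('c')(g, I) = Add(-2, Pow(Add(Pow(g, 2), Pow(I, 2)), Rational(1, 2))) = Add(-2, Pow(Add(Pow(I, 2), Pow(g, 2)), Rational(1, 2))))
r = Rational(-1101, 77) (r = Add(Mul(-102, Pow(Mul(-14, Pow(-2, -1)), -1)), Mul(-57, Pow(-209, -1))) = Add(Mul(-102, Pow(Mul(-14, Rational(-1, 2)), -1)), Mul(-57, Rational(-1, 209))) = Add(Mul(-102, Pow(7, -1)), Rational(3, 11)) = Add(Mul(-102, Rational(1, 7)), Rational(3, 11)) = Add(Rational(-102, 7), Rational(3, 11)) = Rational(-1101, 77) ≈ -14.299)
Mul(r, Add(419, Function('c')(a, -11))) = Mul(Rational(-1101, 77), Add(419, Add(-2, Pow(Add(Pow(-11, 2), Pow(-2, 2)), Rational(1, 2))))) = Mul(Rational(-1101, 77), Add(419, Add(-2, Pow(Add(121, 4), Rational(1, 2))))) = Mul(Rational(-1101, 77), Add(419, Add(-2, Pow(125, Rational(1, 2))))) = Mul(Rational(-1101, 77), Add(419, Add(-2, Mul(5, Pow(5, Rational(1, 2)))))) = Mul(Rational(-1101, 77), Add(417, Mul(5, Pow(5, Rational(1, 2))))) = Add(Rational(-459117, 77), Mul(Rational(-5505, 77), Pow(5, Rational(1, 2))))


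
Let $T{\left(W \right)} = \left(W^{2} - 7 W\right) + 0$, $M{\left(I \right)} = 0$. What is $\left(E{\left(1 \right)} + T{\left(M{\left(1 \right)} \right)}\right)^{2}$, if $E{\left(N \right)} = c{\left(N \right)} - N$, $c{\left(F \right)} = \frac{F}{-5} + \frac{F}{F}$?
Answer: $\frac{1}{25} \approx 0.04$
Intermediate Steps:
$c{\left(F \right)} = 1 - \frac{F}{5}$ ($c{\left(F \right)} = F \left(- \frac{1}{5}\right) + 1 = - \frac{F}{5} + 1 = 1 - \frac{F}{5}$)
$T{\left(W \right)} = W^{2} - 7 W$
$E{\left(N \right)} = 1 - \frac{6 N}{5}$ ($E{\left(N \right)} = \left(1 - \frac{N}{5}\right) - N = 1 - \frac{6 N}{5}$)
$\left(E{\left(1 \right)} + T{\left(M{\left(1 \right)} \right)}\right)^{2} = \left(\left(1 - \frac{6}{5}\right) + 0 \left(-7 + 0\right)\right)^{2} = \left(\left(1 - \frac{6}{5}\right) + 0 \left(-7\right)\right)^{2} = \left(- \frac{1}{5} + 0\right)^{2} = \left(- \frac{1}{5}\right)^{2} = \frac{1}{25}$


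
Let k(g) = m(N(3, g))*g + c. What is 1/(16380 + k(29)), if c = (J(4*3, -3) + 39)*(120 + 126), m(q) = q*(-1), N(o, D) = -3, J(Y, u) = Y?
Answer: 1/29013 ≈ 3.4467e-5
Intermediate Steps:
m(q) = -q
c = 12546 (c = (4*3 + 39)*(120 + 126) = (12 + 39)*246 = 51*246 = 12546)
k(g) = 12546 + 3*g (k(g) = (-1*(-3))*g + 12546 = 3*g + 12546 = 12546 + 3*g)
1/(16380 + k(29)) = 1/(16380 + (12546 + 3*29)) = 1/(16380 + (12546 + 87)) = 1/(16380 + 12633) = 1/29013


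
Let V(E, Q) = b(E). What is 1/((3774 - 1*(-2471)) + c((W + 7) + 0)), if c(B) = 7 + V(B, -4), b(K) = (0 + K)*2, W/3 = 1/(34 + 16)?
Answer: 25/156653 ≈ 0.00015959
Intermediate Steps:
W = 3/50 (W = 3/(34 + 16) = 3/50 ≈ 0.060000)
b(K) = 2*K (b(K) = K*2 = 2*K)
V(E, Q) = 2*E
c(B) = 7 + 2*B
1/((3774 - 1*(-2471)) + c((W + 7) + 0)) = 1/((3774 - 1*(-2471)) + (7 + 2*((3/50 + 7) + 0))) = 1/((3774 + 2471) + (7 + 2*(353/50 + 0))) = 1/(6245 + (7 + 2*(353/50))) = 1/(6245 + (7 + 353/25)) = 1/(6245 + 528/25) = 1/(156653/25) = 25/156653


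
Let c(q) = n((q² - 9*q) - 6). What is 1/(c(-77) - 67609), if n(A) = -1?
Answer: -1/67610 ≈ -1.4791e-5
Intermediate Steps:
c(q) = -1
1/(c(-77) - 67609) = 1/(-1 - 67609) = 1/(-67610) = -1/67610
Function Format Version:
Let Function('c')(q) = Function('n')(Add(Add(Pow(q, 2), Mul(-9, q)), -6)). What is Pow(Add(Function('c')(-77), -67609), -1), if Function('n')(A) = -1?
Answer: Rational(-1, 67610) ≈ -1.4791e-5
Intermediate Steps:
Function('c')(q) = -1
Pow(Add(Function('c')(-77), -67609), -1) = Pow(Add(-1, -67609), -1) = Pow(-67610, -1) = Rational(-1, 67610)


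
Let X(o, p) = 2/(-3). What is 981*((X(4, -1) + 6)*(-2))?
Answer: -10464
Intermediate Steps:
X(o, p) = -⅔ (X(o, p) = 2*(-⅓) = -⅔)
981*((X(4, -1) + 6)*(-2)) = 981*((-⅔ + 6)*(-2)) = 981*((16/3)*(-2)) = 981*(-32/3) = -10464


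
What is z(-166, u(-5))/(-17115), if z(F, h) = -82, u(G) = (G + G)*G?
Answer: 82/17115 ≈ 0.0047911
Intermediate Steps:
u(G) = 2*G² (u(G) = (2*G)*G = 2*G²)
z(-166, u(-5))/(-17115) = -82/(-17115) = -82*(-1/17115) = 82/17115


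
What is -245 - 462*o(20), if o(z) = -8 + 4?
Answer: 1603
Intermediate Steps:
o(z) = -4
-245 - 462*o(20) = -245 - 462*(-4) = -245 + 1848 = 1603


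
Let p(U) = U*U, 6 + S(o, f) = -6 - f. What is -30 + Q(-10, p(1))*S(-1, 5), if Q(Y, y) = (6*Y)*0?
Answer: -30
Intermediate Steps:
S(o, f) = -12 - f (S(o, f) = -6 + (-6 - f) = -12 - f)
p(U) = U**2
Q(Y, y) = 0
-30 + Q(-10, p(1))*S(-1, 5) = -30 + 0*(-12 - 1*5) = -30 + 0*(-12 - 5) = -30 + 0*(-17) = -30 + 0 = -30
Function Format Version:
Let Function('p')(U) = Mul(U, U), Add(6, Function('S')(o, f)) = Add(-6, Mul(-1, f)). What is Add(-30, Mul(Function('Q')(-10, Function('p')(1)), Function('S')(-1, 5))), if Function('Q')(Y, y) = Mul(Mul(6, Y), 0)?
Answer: -30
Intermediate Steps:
Function('S')(o, f) = Add(-12, Mul(-1, f)) (Function('S')(o, f) = Add(-6, Add(-6, Mul(-1, f))) = Add(-12, Mul(-1, f)))
Function('p')(U) = Pow(U, 2)
Function('Q')(Y, y) = 0
Add(-30, Mul(Function('Q')(-10, Function('p')(1)), Function('S')(-1, 5))) = Add(-30, Mul(0, Add(-12, Mul(-1, 5)))) = Add(-30, Mul(0, Add(-12, -5))) = Add(-30, Mul(0, -17)) = Add(-30, 0) = -30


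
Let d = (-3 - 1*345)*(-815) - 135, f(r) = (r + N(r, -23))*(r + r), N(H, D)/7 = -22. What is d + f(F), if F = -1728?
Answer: 6787677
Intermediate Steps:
N(H, D) = -154 (N(H, D) = 7*(-22) = -154)
f(r) = 2*r*(-154 + r) (f(r) = (r - 154)*(r + r) = (-154 + r)*(2*r) = 2*r*(-154 + r))
d = 283485 (d = (-3 - 345)*(-815) - 135 = -348*(-815) - 135 = 283620 - 135 = 283485)
d + f(F) = 283485 + 2*(-1728)*(-154 - 1728) = 283485 + 2*(-1728)*(-1882) = 283485 + 6504192 = 6787677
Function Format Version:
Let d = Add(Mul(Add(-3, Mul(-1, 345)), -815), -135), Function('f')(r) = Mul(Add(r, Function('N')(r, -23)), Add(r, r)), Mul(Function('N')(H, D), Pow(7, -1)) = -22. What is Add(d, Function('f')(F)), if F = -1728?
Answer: 6787677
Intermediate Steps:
Function('N')(H, D) = -154 (Function('N')(H, D) = Mul(7, -22) = -154)
Function('f')(r) = Mul(2, r, Add(-154, r)) (Function('f')(r) = Mul(Add(r, -154), Add(r, r)) = Mul(Add(-154, r), Mul(2, r)) = Mul(2, r, Add(-154, r)))
d = 283485 (d = Add(Mul(Add(-3, -345), -815), -135) = Add(Mul(-348, -815), -135) = Add(283620, -135) = 283485)
Add(d, Function('f')(F)) = Add(283485, Mul(2, -1728, Add(-154, -1728))) = Add(283485, Mul(2, -1728, -1882)) = Add(283485, 6504192) = 6787677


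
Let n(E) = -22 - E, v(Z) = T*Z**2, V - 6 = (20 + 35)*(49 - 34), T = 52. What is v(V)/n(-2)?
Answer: -8977293/5 ≈ -1.7955e+6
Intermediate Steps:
V = 831 (V = 6 + (20 + 35)*(49 - 34) = 6 + 55*15 = 6 + 825 = 831)
v(Z) = 52*Z**2
v(V)/n(-2) = (52*831**2)/(-22 - 1*(-2)) = (52*690561)/(-22 + 2) = 35909172/(-20) = 35909172*(-1/20) = -8977293/5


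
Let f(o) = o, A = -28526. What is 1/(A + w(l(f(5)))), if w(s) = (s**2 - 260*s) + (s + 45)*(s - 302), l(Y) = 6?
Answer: -1/45146 ≈ -2.2150e-5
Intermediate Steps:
w(s) = s**2 - 260*s + (-302 + s)*(45 + s) (w(s) = (s**2 - 260*s) + (45 + s)*(-302 + s) = (s**2 - 260*s) + (-302 + s)*(45 + s) = s**2 - 260*s + (-302 + s)*(45 + s))
1/(A + w(l(f(5)))) = 1/(-28526 + (-13590 - 517*6 + 2*6**2)) = 1/(-28526 + (-13590 - 3102 + 2*36)) = 1/(-28526 + (-13590 - 3102 + 72)) = 1/(-28526 - 16620) = 1/(-45146) = -1/45146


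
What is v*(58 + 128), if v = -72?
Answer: -13392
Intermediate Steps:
v*(58 + 128) = -72*(58 + 128) = -72*186 = -13392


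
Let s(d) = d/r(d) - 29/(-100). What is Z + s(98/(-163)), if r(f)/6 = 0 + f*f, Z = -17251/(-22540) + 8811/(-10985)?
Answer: -17793287/742805700 ≈ -0.023954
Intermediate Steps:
Z = -1819541/49520380 (Z = -17251*(-1/22540) + 8811*(-1/10985) = 17251/22540 - 8811/10985 = -1819541/49520380 ≈ -0.036743)
r(f) = 6*f² (r(f) = 6*(0 + f*f) = 6*(0 + f²) = 6*f²)
s(d) = 29/100 + 1/(6*d) (s(d) = d/((6*d²)) - 29/(-100) = d*(1/(6*d²)) - 29*(-1/100) = 1/(6*d) + 29/100 = 29/100 + 1/(6*d))
Z + s(98/(-163)) = -1819541/49520380 + (50 + 87*(98/(-163)))/(300*((98/(-163)))) = -1819541/49520380 + (50 + 87*(98*(-1/163)))/(300*((98*(-1/163)))) = -1819541/49520380 + (50 + 87*(-98/163))/(300*(-98/163)) = -1819541/49520380 + (1/300)*(-163/98)*(50 - 8526/163) = -1819541/49520380 + (1/300)*(-163/98)*(-376/163) = -1819541/49520380 + 47/3675 = -17793287/742805700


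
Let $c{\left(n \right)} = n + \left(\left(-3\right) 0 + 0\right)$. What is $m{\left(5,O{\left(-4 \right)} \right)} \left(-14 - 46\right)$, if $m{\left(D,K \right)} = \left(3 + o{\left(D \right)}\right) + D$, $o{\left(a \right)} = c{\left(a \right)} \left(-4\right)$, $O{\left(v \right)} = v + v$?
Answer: $720$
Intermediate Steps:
$c{\left(n \right)} = n$ ($c{\left(n \right)} = n + \left(0 + 0\right) = n + 0 = n$)
$O{\left(v \right)} = 2 v$
$o{\left(a \right)} = - 4 a$ ($o{\left(a \right)} = a \left(-4\right) = - 4 a$)
$m{\left(D,K \right)} = 3 - 3 D$ ($m{\left(D,K \right)} = \left(3 - 4 D\right) + D = 3 - 3 D$)
$m{\left(5,O{\left(-4 \right)} \right)} \left(-14 - 46\right) = \left(3 - 15\right) \left(-14 - 46\right) = \left(3 - 15\right) \left(-60\right) = \left(-12\right) \left(-60\right) = 720$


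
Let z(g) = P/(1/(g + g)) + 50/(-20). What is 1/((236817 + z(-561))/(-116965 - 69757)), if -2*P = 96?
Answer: -373444/581341 ≈ -0.64238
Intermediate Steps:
P = -48 (P = -½*96 = -48)
z(g) = -5/2 - 96*g (z(g) = -96*g + 50/(-20) = -48*2*g + 50*(-1/20) = -48*2*g - 5/2 = -96*g - 5/2 = -5/2 - 96*g)
1/((236817 + z(-561))/(-116965 - 69757)) = 1/((236817 + (-5/2 - 96*(-561)))/(-116965 - 69757)) = 1/((236817 + (-5/2 + 53856))/(-186722)) = 1/((236817 + 107707/2)*(-1/186722)) = 1/((581341/2)*(-1/186722)) = 1/(-581341/373444) = -373444/581341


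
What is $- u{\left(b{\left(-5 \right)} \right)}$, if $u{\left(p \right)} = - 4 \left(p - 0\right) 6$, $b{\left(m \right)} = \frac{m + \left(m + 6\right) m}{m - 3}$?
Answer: $30$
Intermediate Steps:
$b{\left(m \right)} = \frac{m + m \left(6 + m\right)}{-3 + m}$ ($b{\left(m \right)} = \frac{m + \left(6 + m\right) m}{-3 + m} = \frac{m + m \left(6 + m\right)}{-3 + m}$)
$u{\left(p \right)} = - 24 p$ ($u{\left(p \right)} = - 4 \left(p + 0\right) 6 = - 4 p 6 = - 24 p$)
$- u{\left(b{\left(-5 \right)} \right)} = - \left(-24\right) \left(- \frac{5 \left(7 - 5\right)}{-3 - 5}\right) = - \left(-24\right) \left(\left(-5\right) \frac{1}{-8} \cdot 2\right) = - \left(-24\right) \left(\left(-5\right) \left(- \frac{1}{8}\right) 2\right) = - \frac{\left(-24\right) 5}{4} = \left(-1\right) \left(-30\right) = 30$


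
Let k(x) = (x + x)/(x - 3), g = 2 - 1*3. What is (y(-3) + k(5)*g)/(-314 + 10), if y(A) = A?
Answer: 1/38 ≈ 0.026316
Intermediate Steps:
g = -1 (g = 2 - 3 = -1)
k(x) = 2*x/(-3 + x) (k(x) = (2*x)/(-3 + x) = 2*x/(-3 + x))
(y(-3) + k(5)*g)/(-314 + 10) = (-3 + (2*5/(-3 + 5))*(-1))/(-314 + 10) = (-3 + (2*5/2)*(-1))/(-304) = (-3 + (2*5*(1/2))*(-1))*(-1/304) = (-3 + 5*(-1))*(-1/304) = (-3 - 5)*(-1/304) = -8*(-1/304) = 1/38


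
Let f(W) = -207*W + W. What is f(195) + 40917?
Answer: 747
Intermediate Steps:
f(W) = -206*W
f(195) + 40917 = -206*195 + 40917 = -40170 + 40917 = 747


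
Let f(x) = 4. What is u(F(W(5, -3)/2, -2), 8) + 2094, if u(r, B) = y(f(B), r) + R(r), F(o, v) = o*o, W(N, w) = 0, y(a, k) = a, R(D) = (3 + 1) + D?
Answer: 2102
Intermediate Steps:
R(D) = 4 + D
F(o, v) = o**2
u(r, B) = 8 + r (u(r, B) = 4 + (4 + r) = 8 + r)
u(F(W(5, -3)/2, -2), 8) + 2094 = (8 + (0/2)**2) + 2094 = (8 + (0*(1/2))**2) + 2094 = (8 + 0**2) + 2094 = (8 + 0) + 2094 = 8 + 2094 = 2102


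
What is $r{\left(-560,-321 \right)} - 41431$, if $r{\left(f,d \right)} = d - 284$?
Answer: $-42036$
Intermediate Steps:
$r{\left(f,d \right)} = -284 + d$ ($r{\left(f,d \right)} = d - 284 = -284 + d$)
$r{\left(-560,-321 \right)} - 41431 = \left(-284 - 321\right) - 41431 = -605 - 41431 = -42036$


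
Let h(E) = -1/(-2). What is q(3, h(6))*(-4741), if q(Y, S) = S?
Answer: -4741/2 ≈ -2370.5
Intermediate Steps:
h(E) = ½ (h(E) = -1*(-½) = ½)
q(3, h(6))*(-4741) = (½)*(-4741) = -4741/2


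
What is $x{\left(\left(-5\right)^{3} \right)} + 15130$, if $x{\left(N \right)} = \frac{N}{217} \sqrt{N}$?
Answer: $15130 - \frac{625 i \sqrt{5}}{217} \approx 15130.0 - 6.4403 i$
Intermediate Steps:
$x{\left(N \right)} = \frac{N^{\frac{3}{2}}}{217}$ ($x{\left(N \right)} = N \frac{1}{217} \sqrt{N} = \frac{N}{217} \sqrt{N} = \frac{N^{\frac{3}{2}}}{217}$)
$x{\left(\left(-5\right)^{3} \right)} + 15130 = \frac{\left(\left(-5\right)^{3}\right)^{\frac{3}{2}}}{217} + 15130 = \frac{\left(-125\right)^{\frac{3}{2}}}{217} + 15130 = \frac{\left(-625\right) i \sqrt{5}}{217} + 15130 = - \frac{625 i \sqrt{5}}{217} + 15130 = 15130 - \frac{625 i \sqrt{5}}{217}$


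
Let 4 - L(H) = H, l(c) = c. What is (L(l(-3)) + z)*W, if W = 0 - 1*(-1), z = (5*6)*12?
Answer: 367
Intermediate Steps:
L(H) = 4 - H
z = 360 (z = 30*12 = 360)
W = 1 (W = 0 + 1 = 1)
(L(l(-3)) + z)*W = ((4 - 1*(-3)) + 360)*1 = ((4 + 3) + 360)*1 = (7 + 360)*1 = 367*1 = 367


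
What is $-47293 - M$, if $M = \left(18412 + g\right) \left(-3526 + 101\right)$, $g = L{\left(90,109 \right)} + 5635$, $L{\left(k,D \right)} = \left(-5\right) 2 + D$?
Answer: $82652757$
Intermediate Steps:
$L{\left(k,D \right)} = -10 + D$
$g = 5734$ ($g = \left(-10 + 109\right) + 5635 = 99 + 5635 = 5734$)
$M = -82700050$ ($M = \left(18412 + 5734\right) \left(-3526 + 101\right) = 24146 \left(-3425\right) = -82700050$)
$-47293 - M = -47293 - -82700050 = -47293 + 82700050 = 82652757$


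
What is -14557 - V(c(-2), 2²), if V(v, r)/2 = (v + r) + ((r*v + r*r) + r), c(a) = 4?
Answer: -14645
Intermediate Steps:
V(v, r) = 2*v + 2*r² + 4*r + 2*r*v (V(v, r) = 2*((v + r) + ((r*v + r*r) + r)) = 2*((r + v) + ((r*v + r²) + r)) = 2*((r + v) + ((r² + r*v) + r)) = 2*((r + v) + (r + r² + r*v)) = 2*(v + r² + 2*r + r*v) = 2*v + 2*r² + 4*r + 2*r*v)
-14557 - V(c(-2), 2²) = -14557 - (2*4 + 2*(2²)² + 4*2² + 2*2²*4) = -14557 - (8 + 2*4² + 4*4 + 2*4*4) = -14557 - (8 + 2*16 + 16 + 32) = -14557 - (8 + 32 + 16 + 32) = -14557 - 1*88 = -14557 - 88 = -14645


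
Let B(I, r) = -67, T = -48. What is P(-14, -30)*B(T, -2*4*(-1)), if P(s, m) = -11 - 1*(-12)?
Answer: -67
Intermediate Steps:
P(s, m) = 1 (P(s, m) = -11 + 12 = 1)
P(-14, -30)*B(T, -2*4*(-1)) = 1*(-67) = -67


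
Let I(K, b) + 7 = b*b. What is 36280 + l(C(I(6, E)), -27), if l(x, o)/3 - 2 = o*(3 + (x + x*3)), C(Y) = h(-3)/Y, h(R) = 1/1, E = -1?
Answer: 36097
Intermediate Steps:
h(R) = 1
I(K, b) = -7 + b² (I(K, b) = -7 + b*b = -7 + b²)
C(Y) = 1/Y
l(x, o) = 6 + 3*o*(3 + 4*x) (l(x, o) = 6 + 3*(o*(3 + (x + x*3))) = 6 + 3*(o*(3 + (x + 3*x))) = 6 + 3*(o*(3 + 4*x)) = 6 + 3*o*(3 + 4*x))
36280 + l(C(I(6, E)), -27) = 36280 + (6 + 9*(-27) + 12*(-27)/(-7 + (-1)²)) = 36280 + (6 - 243 + 12*(-27)/(-7 + 1)) = 36280 + (6 - 243 + 12*(-27)/(-6)) = 36280 + (6 - 243 + 12*(-27)*(-⅙)) = 36280 + (6 - 243 + 54) = 36280 - 183 = 36097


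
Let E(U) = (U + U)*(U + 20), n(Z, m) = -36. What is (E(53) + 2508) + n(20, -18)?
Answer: 10210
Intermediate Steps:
E(U) = 2*U*(20 + U) (E(U) = (2*U)*(20 + U) = 2*U*(20 + U))
(E(53) + 2508) + n(20, -18) = (2*53*(20 + 53) + 2508) - 36 = (2*53*73 + 2508) - 36 = (7738 + 2508) - 36 = 10246 - 36 = 10210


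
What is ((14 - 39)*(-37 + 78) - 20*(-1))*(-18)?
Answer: 18090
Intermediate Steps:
((14 - 39)*(-37 + 78) - 20*(-1))*(-18) = (-25*41 + 20)*(-18) = (-1025 + 20)*(-18) = -1005*(-18) = 18090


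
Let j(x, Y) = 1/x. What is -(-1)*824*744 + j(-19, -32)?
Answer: 11648063/19 ≈ 6.1306e+5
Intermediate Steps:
-(-1)*824*744 + j(-19, -32) = -(-1)*824*744 + 1/(-19) = -1*(-824)*744 - 1/19 = 824*744 - 1/19 = 613056 - 1/19 = 11648063/19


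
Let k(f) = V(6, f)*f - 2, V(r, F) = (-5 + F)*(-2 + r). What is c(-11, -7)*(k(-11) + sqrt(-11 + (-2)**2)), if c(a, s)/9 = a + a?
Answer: -138996 - 198*I*sqrt(7) ≈ -1.39e+5 - 523.86*I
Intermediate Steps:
c(a, s) = 18*a (c(a, s) = 9*(a + a) = 9*(2*a) = 18*a)
k(f) = -2 + f*(-20 + 4*f) (k(f) = (10 - 5*6 - 2*f + f*6)*f - 2 = (10 - 30 - 2*f + 6*f)*f - 2 = (-20 + 4*f)*f - 2 = f*(-20 + 4*f) - 2 = -2 + f*(-20 + 4*f))
c(-11, -7)*(k(-11) + sqrt(-11 + (-2)**2)) = (18*(-11))*((-2 - 20*(-11) + 4*(-11)**2) + sqrt(-11 + (-2)**2)) = -198*((-2 + 220 + 4*121) + sqrt(-11 + 4)) = -198*((-2 + 220 + 484) + sqrt(-7)) = -198*(702 + I*sqrt(7)) = -138996 - 198*I*sqrt(7)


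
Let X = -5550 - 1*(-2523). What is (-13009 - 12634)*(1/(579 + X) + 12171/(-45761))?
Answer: 765196582267/112022928 ≈ 6830.7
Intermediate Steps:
X = -3027 (X = -5550 + 2523 = -3027)
(-13009 - 12634)*(1/(579 + X) + 12171/(-45761)) = (-13009 - 12634)*(1/(579 - 3027) + 12171/(-45761)) = -25643*(1/(-2448) + 12171*(-1/45761)) = -25643*(-1/2448 - 12171/45761) = -25643*(-29840369/112022928) = 765196582267/112022928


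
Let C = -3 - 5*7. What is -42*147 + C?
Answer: -6212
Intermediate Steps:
C = -38 (C = -3 - 35 = -38)
-42*147 + C = -42*147 - 38 = -6174 - 38 = -6212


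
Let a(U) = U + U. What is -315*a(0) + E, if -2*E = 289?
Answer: -289/2 ≈ -144.50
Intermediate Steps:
E = -289/2 (E = -½*289 = -289/2 ≈ -144.50)
a(U) = 2*U
-315*a(0) + E = -630*0 - 289/2 = -315*0 - 289/2 = 0 - 289/2 = -289/2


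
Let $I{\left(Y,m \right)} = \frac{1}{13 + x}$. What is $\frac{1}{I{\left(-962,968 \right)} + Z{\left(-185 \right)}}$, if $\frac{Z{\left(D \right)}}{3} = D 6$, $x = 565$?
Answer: $- \frac{578}{1924739} \approx -0.0003003$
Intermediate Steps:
$I{\left(Y,m \right)} = \frac{1}{578}$ ($I{\left(Y,m \right)} = \frac{1}{13 + 565} = \frac{1}{578}$)
$Z{\left(D \right)} = 18 D$ ($Z{\left(D \right)} = 3 D 6 = 3 \cdot 6 D = 18 D$)
$\frac{1}{I{\left(-962,968 \right)} + Z{\left(-185 \right)}} = \frac{1}{\frac{1}{578} + 18 \left(-185\right)} = \frac{1}{\frac{1}{578} - 3330} = \frac{1}{- \frac{1924739}{578}} = - \frac{578}{1924739}$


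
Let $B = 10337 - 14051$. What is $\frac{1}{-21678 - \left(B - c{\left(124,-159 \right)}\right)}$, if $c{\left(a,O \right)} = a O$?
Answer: $- \frac{1}{37680} \approx -2.6539 \cdot 10^{-5}$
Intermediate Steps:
$c{\left(a,O \right)} = O a$
$B = -3714$ ($B = 10337 - 14051 = -3714$)
$\frac{1}{-21678 - \left(B - c{\left(124,-159 \right)}\right)} = \frac{1}{-21678 - 16002} = \frac{1}{-37680} = - \frac{1}{37680}$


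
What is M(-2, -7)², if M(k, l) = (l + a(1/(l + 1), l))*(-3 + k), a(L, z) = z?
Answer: 4900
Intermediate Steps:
M(k, l) = 2*l*(-3 + k) (M(k, l) = (l + l)*(-3 + k) = (2*l)*(-3 + k) = 2*l*(-3 + k))
M(-2, -7)² = (2*(-7)*(-3 - 2))² = (2*(-7)*(-5))² = 70² = 4900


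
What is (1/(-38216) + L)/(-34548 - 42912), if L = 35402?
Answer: -450974277/986737120 ≈ -0.45704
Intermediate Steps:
(1/(-38216) + L)/(-34548 - 42912) = (1/(-38216) + 35402)/(-34548 - 42912) = (-1/38216 + 35402)/(-77460) = (1352922831/38216)*(-1/77460) = -450974277/986737120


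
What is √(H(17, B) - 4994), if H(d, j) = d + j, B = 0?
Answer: 3*I*√553 ≈ 70.548*I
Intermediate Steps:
√(H(17, B) - 4994) = √((17 + 0) - 4994) = √(17 - 4994) = √(-4977) = 3*I*√553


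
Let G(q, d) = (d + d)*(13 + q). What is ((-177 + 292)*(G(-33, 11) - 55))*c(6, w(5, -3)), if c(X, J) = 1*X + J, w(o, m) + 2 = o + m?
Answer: -341550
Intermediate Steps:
w(o, m) = -2 + m + o (w(o, m) = -2 + (o + m) = -2 + (m + o) = -2 + m + o)
c(X, J) = J + X (c(X, J) = X + J = J + X)
G(q, d) = 2*d*(13 + q) (G(q, d) = (2*d)*(13 + q) = 2*d*(13 + q))
((-177 + 292)*(G(-33, 11) - 55))*c(6, w(5, -3)) = ((-177 + 292)*(2*11*(13 - 33) - 55))*((-2 - 3 + 5) + 6) = (115*(2*11*(-20) - 55))*(0 + 6) = (115*(-440 - 55))*6 = (115*(-495))*6 = -56925*6 = -341550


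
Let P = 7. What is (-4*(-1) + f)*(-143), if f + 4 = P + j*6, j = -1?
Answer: -143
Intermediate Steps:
f = -3 (f = -4 + (7 - 1*6) = -4 + (7 - 6) = -4 + 1 = -3)
(-4*(-1) + f)*(-143) = (-4*(-1) - 3)*(-143) = (4 - 3)*(-143) = 1*(-143) = -143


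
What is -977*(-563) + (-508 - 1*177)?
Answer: 549366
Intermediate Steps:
-977*(-563) + (-508 - 1*177) = 550051 + (-508 - 177) = 550051 - 685 = 549366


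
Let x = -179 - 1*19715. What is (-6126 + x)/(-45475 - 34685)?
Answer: 1301/4008 ≈ 0.32460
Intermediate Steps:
x = -19894 (x = -179 - 19715 = -19894)
(-6126 + x)/(-45475 - 34685) = (-6126 - 19894)/(-45475 - 34685) = -26020/(-80160) = -26020*(-1/80160) = 1301/4008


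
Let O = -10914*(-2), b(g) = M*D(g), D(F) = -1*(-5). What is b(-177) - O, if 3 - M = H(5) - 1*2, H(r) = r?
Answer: -21828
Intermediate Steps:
M = 0 (M = 3 - (5 - 1*2) = 3 - (5 - 2) = 3 - 1*3 = 3 - 3 = 0)
D(F) = 5
b(g) = 0 (b(g) = 0*5 = 0)
O = 21828
b(-177) - O = 0 - 1*21828 = 0 - 21828 = -21828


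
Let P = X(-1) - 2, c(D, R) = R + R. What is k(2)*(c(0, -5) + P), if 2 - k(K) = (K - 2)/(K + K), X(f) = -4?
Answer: -32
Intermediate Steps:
k(K) = 2 - (-2 + K)/(2*K) (k(K) = 2 - (K - 2)/(K + K) = 2 - (-2 + K)/(2*K))
c(D, R) = 2*R
P = -6 (P = -4 - 2 = -6)
k(2)*(c(0, -5) + P) = (3/2 + 1/2)*(2*(-5) - 6) = (3/2 + 1/2)*(-10 - 6) = 2*(-16) = -32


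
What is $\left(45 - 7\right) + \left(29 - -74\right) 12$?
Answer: $1274$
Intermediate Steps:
$\left(45 - 7\right) + \left(29 - -74\right) 12 = 38 + \left(29 + 74\right) 12 = 38 + 103 \cdot 12 = 38 + 1236 = 1274$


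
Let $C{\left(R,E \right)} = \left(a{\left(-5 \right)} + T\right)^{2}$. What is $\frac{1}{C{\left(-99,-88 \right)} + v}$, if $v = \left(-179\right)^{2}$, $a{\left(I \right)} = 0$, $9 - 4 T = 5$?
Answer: $\frac{1}{32042} \approx 3.1209 \cdot 10^{-5}$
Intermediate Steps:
$T = 1$ ($T = \frac{9}{4} - \frac{5}{4} = 1$)
$v = 32041$
$C{\left(R,E \right)} = 1$ ($C{\left(R,E \right)} = \left(0 + 1\right)^{2} = 1^{2} = 1$)
$\frac{1}{C{\left(-99,-88 \right)} + v} = \frac{1}{1 + 32041} = \frac{1}{32042}$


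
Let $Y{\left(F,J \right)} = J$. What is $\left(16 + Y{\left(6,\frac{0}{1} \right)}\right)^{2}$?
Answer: $256$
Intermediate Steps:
$\left(16 + Y{\left(6,\frac{0}{1} \right)}\right)^{2} = \left(16 + \frac{0}{1}\right)^{2} = \left(16 + 0 \cdot 1\right)^{2} = \left(16 + 0\right)^{2} = 16^{2} = 256$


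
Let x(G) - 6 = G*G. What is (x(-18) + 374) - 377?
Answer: 327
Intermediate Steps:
x(G) = 6 + G² (x(G) = 6 + G*G = 6 + G²)
(x(-18) + 374) - 377 = ((6 + (-18)²) + 374) - 377 = ((6 + 324) + 374) - 377 = (330 + 374) - 377 = 704 - 377 = 327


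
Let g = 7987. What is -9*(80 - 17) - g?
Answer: -8554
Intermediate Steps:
-9*(80 - 17) - g = -9*(80 - 17) - 1*7987 = -9*63 - 7987 = -567 - 7987 = -8554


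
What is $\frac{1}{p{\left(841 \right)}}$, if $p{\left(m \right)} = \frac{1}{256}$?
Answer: $256$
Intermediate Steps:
$p{\left(m \right)} = \frac{1}{256}$
$\frac{1}{p{\left(841 \right)}} = \frac{1}{\frac{1}{256}} = 256$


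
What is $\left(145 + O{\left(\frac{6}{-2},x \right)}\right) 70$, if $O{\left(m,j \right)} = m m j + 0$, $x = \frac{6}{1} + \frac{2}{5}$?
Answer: $14182$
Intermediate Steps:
$x = \frac{32}{5}$ ($x = 6 \cdot 1 + 2 \cdot \frac{1}{5} = 6 + \frac{2}{5} = \frac{32}{5} \approx 6.4$)
$O{\left(m,j \right)} = j m^{2}$ ($O{\left(m,j \right)} = m^{2} j + 0 = j m^{2} + 0 = j m^{2}$)
$\left(145 + O{\left(\frac{6}{-2},x \right)}\right) 70 = \left(145 + \frac{32 \left(\frac{6}{-2}\right)^{2}}{5}\right) 70 = \left(145 + \frac{32 \left(6 \left(- \frac{1}{2}\right)\right)^{2}}{5}\right) 70 = \left(145 + \frac{32 \left(-3\right)^{2}}{5}\right) 70 = \left(145 + \frac{32}{5} \cdot 9\right) 70 = \left(145 + \frac{288}{5}\right) 70 = \frac{1013}{5} \cdot 70 = 14182$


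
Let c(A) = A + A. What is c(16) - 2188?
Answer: -2156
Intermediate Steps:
c(A) = 2*A
c(16) - 2188 = 2*16 - 2188 = 32 - 2188 = -2156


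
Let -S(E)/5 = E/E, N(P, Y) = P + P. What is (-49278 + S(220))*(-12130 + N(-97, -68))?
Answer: 607363692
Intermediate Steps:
N(P, Y) = 2*P
S(E) = -5 (S(E) = -5*E/E = -5*1 = -5)
(-49278 + S(220))*(-12130 + N(-97, -68)) = (-49278 - 5)*(-12130 + 2*(-97)) = -49283*(-12130 - 194) = -49283*(-12324) = 607363692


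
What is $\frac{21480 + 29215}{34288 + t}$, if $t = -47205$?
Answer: $- \frac{50695}{12917} \approx -3.9247$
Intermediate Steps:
$\frac{21480 + 29215}{34288 + t} = \frac{21480 + 29215}{34288 - 47205} = \frac{50695}{-12917} = 50695 \left(- \frac{1}{12917}\right) = - \frac{50695}{12917}$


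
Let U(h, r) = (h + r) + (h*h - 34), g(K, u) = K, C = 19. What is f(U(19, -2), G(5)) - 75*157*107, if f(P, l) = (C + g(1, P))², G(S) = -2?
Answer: -1259525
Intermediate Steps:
U(h, r) = -34 + h + r + h² (U(h, r) = (h + r) + (h² - 34) = (h + r) + (-34 + h²) = -34 + h + r + h²)
f(P, l) = 400 (f(P, l) = (19 + 1)² = 20² = 400)
f(U(19, -2), G(5)) - 75*157*107 = 400 - 75*157*107 = 400 - 11775*107 = 400 - 1259925 = -1259525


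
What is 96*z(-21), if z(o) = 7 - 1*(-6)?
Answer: 1248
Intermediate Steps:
z(o) = 13 (z(o) = 7 + 6 = 13)
96*z(-21) = 96*13 = 1248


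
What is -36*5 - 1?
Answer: -181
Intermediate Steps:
-36*5 - 1 = -12*15 - 1 = -180 - 1 = -181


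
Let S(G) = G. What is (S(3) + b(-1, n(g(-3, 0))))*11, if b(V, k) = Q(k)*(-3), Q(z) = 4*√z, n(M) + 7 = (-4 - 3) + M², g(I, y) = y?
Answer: 33 - 132*I*√14 ≈ 33.0 - 493.9*I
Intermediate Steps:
n(M) = -14 + M² (n(M) = -7 + ((-4 - 3) + M²) = -7 + (-7 + M²) = -14 + M²)
b(V, k) = -12*√k (b(V, k) = (4*√k)*(-3) = -12*√k)
(S(3) + b(-1, n(g(-3, 0))))*11 = (3 - 12*√(-14 + 0²))*11 = (3 - 12*√(-14 + 0))*11 = (3 - 12*I*√14)*11 = 33 - 132*I*√14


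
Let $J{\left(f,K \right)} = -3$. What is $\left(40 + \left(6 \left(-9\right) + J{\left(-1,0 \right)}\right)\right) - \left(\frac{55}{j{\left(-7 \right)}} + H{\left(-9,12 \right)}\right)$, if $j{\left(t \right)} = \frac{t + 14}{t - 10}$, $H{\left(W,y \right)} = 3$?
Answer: $\frac{795}{7} \approx 113.57$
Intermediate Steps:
$j{\left(t \right)} = \frac{14 + t}{-10 + t}$
$\left(40 + \left(6 \left(-9\right) + J{\left(-1,0 \right)}\right)\right) - \left(\frac{55}{j{\left(-7 \right)}} + H{\left(-9,12 \right)}\right) = \left(40 + \left(6 \left(-9\right) - 3\right)\right) - \left(3 + \frac{55}{\frac{1}{-10 - 7} \left(14 - 7\right)}\right) = \left(40 - 57\right) - \left(3 + \frac{55}{\frac{1}{-17} \cdot 7}\right) = \left(40 - 57\right) - \left(3 + \frac{55}{\left(- \frac{1}{17}\right) 7}\right) = -17 - \left(3 + \frac{55}{- \frac{7}{17}}\right) = -17 - - \frac{914}{7} = -17 + \left(\frac{935}{7} - 3\right) = -17 + \frac{914}{7} = \frac{795}{7}$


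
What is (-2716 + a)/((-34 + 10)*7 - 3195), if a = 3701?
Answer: -985/3363 ≈ -0.29289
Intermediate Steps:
(-2716 + a)/((-34 + 10)*7 - 3195) = (-2716 + 3701)/((-34 + 10)*7 - 3195) = 985/(-24*7 - 3195) = 985/(-168 - 3195) = 985/(-3363) = 985*(-1/3363) = -985/3363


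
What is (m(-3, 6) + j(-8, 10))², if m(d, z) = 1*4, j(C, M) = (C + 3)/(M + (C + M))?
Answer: 1849/144 ≈ 12.840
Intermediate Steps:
j(C, M) = (3 + C)/(C + 2*M)
m(d, z) = 4
(m(-3, 6) + j(-8, 10))² = (4 + (3 - 8)/(-8 + 2*10))² = (4 - 5/(-8 + 20))² = (4 - 5/12)² = (43/12)² = 1849/144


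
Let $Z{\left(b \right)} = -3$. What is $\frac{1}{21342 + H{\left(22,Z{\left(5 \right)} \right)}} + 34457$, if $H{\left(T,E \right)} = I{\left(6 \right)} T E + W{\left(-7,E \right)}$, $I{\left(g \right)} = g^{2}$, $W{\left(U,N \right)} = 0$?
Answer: $\frac{653511463}{18966} \approx 34457.0$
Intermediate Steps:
$H{\left(T,E \right)} = 36 E T$ ($H{\left(T,E \right)} = 6^{2} T E + 0 = 36 T E + 0 = 36 E T + 0 = 36 E T$)
$\frac{1}{21342 + H{\left(22,Z{\left(5 \right)} \right)}} + 34457 = \frac{1}{21342 + 36 \left(-3\right) 22} + 34457 = \frac{1}{21342 - 2376} + 34457 = \frac{1}{18966} + 34457 = \frac{653511463}{18966}$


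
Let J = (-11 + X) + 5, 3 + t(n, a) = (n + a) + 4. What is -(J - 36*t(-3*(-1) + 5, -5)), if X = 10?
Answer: 140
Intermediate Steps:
t(n, a) = 1 + a + n (t(n, a) = -3 + ((n + a) + 4) = -3 + ((a + n) + 4) = -3 + (4 + a + n) = 1 + a + n)
J = 4 (J = (-11 + 10) + 5 = -1 + 5 = 4)
-(J - 36*t(-3*(-1) + 5, -5)) = -(4 - 36*(1 - 5 + (-3*(-1) + 5))) = -(4 - 36*(1 - 5 + (3 + 5))) = -(4 - 36*(1 - 5 + 8)) = -(4 - 36*4) = -(4 - 144) = -1*(-140) = 140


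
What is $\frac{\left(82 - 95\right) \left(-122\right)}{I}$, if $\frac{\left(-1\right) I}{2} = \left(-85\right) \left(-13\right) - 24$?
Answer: $- \frac{793}{1081} \approx -0.73358$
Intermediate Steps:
$I = -2162$ ($I = - 2 \left(\left(-85\right) \left(-13\right) - 24\right) = - 2 \left(1105 - 24\right) = \left(-2\right) 1081 = -2162$)
$\frac{\left(82 - 95\right) \left(-122\right)}{I} = \frac{\left(82 - 95\right) \left(-122\right)}{-2162} = \left(-13\right) \left(-122\right) \left(- \frac{1}{2162}\right) = 1586 \left(- \frac{1}{2162}\right) = - \frac{793}{1081}$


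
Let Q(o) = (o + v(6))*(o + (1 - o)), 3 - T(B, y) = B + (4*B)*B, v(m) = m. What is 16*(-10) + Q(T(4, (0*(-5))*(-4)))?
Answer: -219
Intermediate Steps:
T(B, y) = 3 - B - 4*B² (T(B, y) = 3 - (B + (4*B)*B) = 3 - (B + 4*B²) = 3 + (-B - 4*B²) = 3 - B - 4*B²)
Q(o) = 6 + o (Q(o) = (o + 6)*(o + (1 - o)) = (6 + o)*1 = 6 + o)
16*(-10) + Q(T(4, (0*(-5))*(-4))) = 16*(-10) + (6 + (3 - 1*4 - 4*4²)) = -160 + (6 + (3 - 4 - 4*16)) = -160 + (6 + (3 - 4 - 64)) = -160 + (6 - 65) = -160 - 59 = -219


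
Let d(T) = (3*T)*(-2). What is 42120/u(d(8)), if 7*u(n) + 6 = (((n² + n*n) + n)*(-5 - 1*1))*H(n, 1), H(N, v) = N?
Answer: 49140/218879 ≈ 0.22451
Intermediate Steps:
d(T) = -6*T
u(n) = -6/7 + n*(-12*n² - 6*n)/7 (u(n) = -6/7 + ((((n² + n*n) + n)*(-5 - 1*1))*n)/7 = -6/7 + ((((n² + n²) + n)*(-5 - 1))*n)/7 = -6/7 + (((2*n² + n)*(-6))*n)/7 = -6/7 + (((n + 2*n²)*(-6))*n)/7 = -6/7 + ((-12*n² - 6*n)*n)/7 = -6/7 + (n*(-12*n² - 6*n))/7 = -6/7 + n*(-12*n² - 6*n)/7)
42120/u(d(8)) = 42120/(-6/7 - 12*(-6*8)³/7 - 6*(-6*8)²/7) = 42120/(-6/7 - 12/7*(-48)³ - 6/7*(-48)²) = 42120/(-6/7 - 12/7*(-110592) - 6/7*2304) = 42120/(-6/7 + 1327104/7 - 13824/7) = 42120/(1313274/7) = 42120*(7/1313274) = 49140/218879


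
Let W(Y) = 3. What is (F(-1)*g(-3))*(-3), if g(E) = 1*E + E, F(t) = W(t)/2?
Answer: 27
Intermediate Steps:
F(t) = 3/2
g(E) = 2*E (g(E) = E + E = 2*E)
(F(-1)*g(-3))*(-3) = (3*(2*(-3))/2)*(-3) = ((3/2)*(-6))*(-3) = -9*(-3) = 27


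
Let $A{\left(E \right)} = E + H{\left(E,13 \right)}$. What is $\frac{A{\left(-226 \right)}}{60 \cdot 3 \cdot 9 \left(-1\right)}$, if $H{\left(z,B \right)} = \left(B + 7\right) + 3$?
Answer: $\frac{203}{1620} \approx 0.12531$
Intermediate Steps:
$H{\left(z,B \right)} = 10 + B$ ($H{\left(z,B \right)} = \left(7 + B\right) + 3 = 10 + B$)
$A{\left(E \right)} = 23 + E$ ($A{\left(E \right)} = E + \left(10 + 13\right) = E + 23 = 23 + E$)
$\frac{A{\left(-226 \right)}}{60 \cdot 3 \cdot 9 \left(-1\right)} = \frac{23 - 226}{60 \cdot 3 \cdot 9 \left(-1\right)} = - \frac{203}{60 \cdot 27 \left(-1\right)} = - \frac{203}{60 \left(-27\right)} = - \frac{203}{-1620} = \left(-203\right) \left(- \frac{1}{1620}\right) = \frac{203}{1620}$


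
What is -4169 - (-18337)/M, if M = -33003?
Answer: -137607844/33003 ≈ -4169.6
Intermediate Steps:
-4169 - (-18337)/M = -4169 - (-18337)/(-33003) = -4169 - (-18337)*(-1)/33003 = -4169 - 1*18337/33003 = -4169 - 18337/33003 = -137607844/33003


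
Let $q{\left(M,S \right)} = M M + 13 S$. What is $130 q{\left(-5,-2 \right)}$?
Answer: $-130$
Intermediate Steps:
$q{\left(M,S \right)} = M^{2} + 13 S$
$130 q{\left(-5,-2 \right)} = 130 \left(\left(-5\right)^{2} + 13 \left(-2\right)\right) = 130 \left(25 - 26\right) = 130 \left(-1\right) = -130$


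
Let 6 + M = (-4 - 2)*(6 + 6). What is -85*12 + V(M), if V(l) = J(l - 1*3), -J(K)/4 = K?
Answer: -696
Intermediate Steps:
J(K) = -4*K
M = -78 (M = -6 + (-4 - 2)*(6 + 6) = -6 - 6*12 = -6 - 72 = -78)
V(l) = 12 - 4*l (V(l) = -4*(l - 1*3) = -4*(l - 3) = -4*(-3 + l) = 12 - 4*l)
-85*12 + V(M) = -85*12 + (12 - 4*(-78)) = -1020 + (12 + 312) = -1020 + 324 = -696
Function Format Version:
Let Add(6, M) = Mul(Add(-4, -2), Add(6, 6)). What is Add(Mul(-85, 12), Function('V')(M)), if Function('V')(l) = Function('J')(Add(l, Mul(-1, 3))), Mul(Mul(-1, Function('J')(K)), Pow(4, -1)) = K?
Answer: -696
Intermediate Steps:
Function('J')(K) = Mul(-4, K)
M = -78 (M = Add(-6, Mul(Add(-4, -2), Add(6, 6))) = Add(-6, Mul(-6, 12)) = Add(-6, -72) = -78)
Function('V')(l) = Add(12, Mul(-4, l)) (Function('V')(l) = Mul(-4, Add(l, Mul(-1, 3))) = Mul(-4, Add(l, -3)) = Mul(-4, Add(-3, l)) = Add(12, Mul(-4, l)))
Add(Mul(-85, 12), Function('V')(M)) = Add(Mul(-85, 12), Add(12, Mul(-4, -78))) = Add(-1020, Add(12, 312)) = Add(-1020, 324) = -696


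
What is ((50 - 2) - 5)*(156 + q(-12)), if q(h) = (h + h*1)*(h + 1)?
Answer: 18060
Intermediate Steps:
q(h) = 2*h*(1 + h) (q(h) = (h + h)*(1 + h) = (2*h)*(1 + h) = 2*h*(1 + h))
((50 - 2) - 5)*(156 + q(-12)) = ((50 - 2) - 5)*(156 + 2*(-12)*(1 - 12)) = (48 - 5)*(156 + 2*(-12)*(-11)) = 43*(156 + 264) = 43*420 = 18060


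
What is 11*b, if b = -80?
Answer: -880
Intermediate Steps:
11*b = 11*(-80) = -880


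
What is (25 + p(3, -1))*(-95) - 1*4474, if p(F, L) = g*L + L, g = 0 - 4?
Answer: -7134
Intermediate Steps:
g = -4
p(F, L) = -3*L (p(F, L) = -4*L + L = -3*L)
(25 + p(3, -1))*(-95) - 1*4474 = (25 - 3*(-1))*(-95) - 1*4474 = (25 + 3)*(-95) - 4474 = 28*(-95) - 4474 = -2660 - 4474 = -7134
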